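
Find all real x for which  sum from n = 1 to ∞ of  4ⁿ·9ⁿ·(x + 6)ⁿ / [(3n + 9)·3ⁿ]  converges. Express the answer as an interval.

[-73/12, -71/12)

Apply the ratio test: |a_{n+1}| / |a_n| = [(3n + 9)/(3(n+1) + 9)] · 4·9/3, which tends to 12 as n → ∞.
Hence the series converges for |x + 6| < 1/(12) = 1/12, so the radius of convergence is 1/12.
At x = -71/12: the terms behave like c/n; limit comparison with the harmonic series gives divergence.
Check x = -73/12: the terms alternate in sign and decrease monotonically to 0 in absolute value (size ~ c/n), so the alternating series test gives convergence.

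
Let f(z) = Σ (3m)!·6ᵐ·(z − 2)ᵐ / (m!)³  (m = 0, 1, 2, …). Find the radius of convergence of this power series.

Ratio test: |a_{m+1}/a_m| = (3m+1)·(3m+2)·(3m+3)/(m+1)³ · 6 → 162 as m → ∞.
The series converges when 162 · |z − 2| < 1, giving R = 1/162.

R = 1/162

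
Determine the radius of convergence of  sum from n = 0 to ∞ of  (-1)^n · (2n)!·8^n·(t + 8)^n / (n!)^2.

Apply the ratio test: |a_{n+1}| / |a_n| = (2n+1)·(2n+2)/(n+1)² · 8, which tends to 32 as n → ∞.
Thus R = 1/(32) = 1/32.

R = 1/32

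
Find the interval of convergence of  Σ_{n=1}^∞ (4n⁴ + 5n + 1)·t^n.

(-1, 1)

Ratio test: |a_{n+1}/a_n| = (4(n+1)⁴ + 5(n+1) + 1)/(4n⁴ + 5n + 1) → 1 as n → ∞.
So the series converges when |t| < 1 and diverges when |t| > 1; R = 1.
Endpoint t = 1: the terms have absolute value of order n⁴, which does not tend to 0, so the series diverges by the divergence test.
Check t = -1: the terms do not tend to 0, so the series diverges.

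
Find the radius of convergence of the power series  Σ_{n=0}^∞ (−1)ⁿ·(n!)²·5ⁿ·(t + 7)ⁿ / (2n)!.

R = 4/5

The ratio of consecutive coefficients is (n+1)²/[(2n+1)·(2n+2)] · 5 → 5/4.
Convergence for |t + 7| · 5/4 < 1, i.e. |t + 7| < 4/5. So R = 4/5.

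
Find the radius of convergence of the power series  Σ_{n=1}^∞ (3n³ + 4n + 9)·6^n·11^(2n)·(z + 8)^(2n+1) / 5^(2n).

The ratio of consecutive coefficients is [(3(n+1)³ + 4(n+1) + 9)/(3n³ + 4n + 9)] · 6·121/25 → 726/25.
Since the exponent of (z + 8) increases by 2 each term, convergence requires |z + 8|² < 25/726, hence R = 5√6/66.

R = 5√6/66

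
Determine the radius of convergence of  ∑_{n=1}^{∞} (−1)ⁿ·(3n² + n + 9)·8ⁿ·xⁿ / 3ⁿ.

R = 3/8

By the ratio test, |a_{n+1}/a_n| = [(3(n+1)² + (n+1) + 9)/(3n² + n + 9)] · 8/3 → 8/3.
The series converges when 8/3 · |x| < 1, giving R = 3/8.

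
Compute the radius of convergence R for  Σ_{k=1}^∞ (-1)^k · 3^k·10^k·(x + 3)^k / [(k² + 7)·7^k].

R = 7/30

Apply the ratio test: |a_{k+1}| / |a_k| = [(k² + 7)/((k+1)² + 7)] · 3·10/7, which tends to 30/7 as k → ∞.
Thus R = 1/(30/7) = 7/30.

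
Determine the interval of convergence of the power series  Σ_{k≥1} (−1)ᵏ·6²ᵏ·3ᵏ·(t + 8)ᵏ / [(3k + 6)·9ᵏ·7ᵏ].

(-103/12, -89/12]

Apply the ratio test: |a_{k+1}| / |a_k| = [(3k + 6)/(3(k+1) + 6)] · 36·3/(9·7), which tends to 12/7 as k → ∞.
Hence the series converges for |t + 8| < 1/(12/7) = 7/12, so the radius of convergence is 7/12.
Check t = -89/12: convergence follows from the alternating series test (terms decrease monotonically to 0).
Endpoint t = -103/12: comparison with the harmonic series Σ 1/k shows the series diverges.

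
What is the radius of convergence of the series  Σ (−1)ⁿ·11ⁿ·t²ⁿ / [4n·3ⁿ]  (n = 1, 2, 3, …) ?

R = √33/11

Ratio test: |a_{n+1}/a_n| = [4n/4(n+1)] · 11/3 → 11/3 as n → ∞.
Writing y = t², the series in y has radius 3/11, so |t| < √(3/11) and R = √33/11.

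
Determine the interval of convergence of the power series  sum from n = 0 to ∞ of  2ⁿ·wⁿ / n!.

Ratio test: |a_{n+1}/a_n| = 2 · 1/(n+1) → 0 as n → ∞.
Since the limit is 0 < 1 for every w, the series converges on all of ℝ and R = ∞.

(−∞, ∞)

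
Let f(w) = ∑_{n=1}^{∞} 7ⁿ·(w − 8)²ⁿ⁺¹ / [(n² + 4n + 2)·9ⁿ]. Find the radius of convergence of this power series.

R = 3√7/7

By the ratio test, |a_{n+1}/a_n| = [(n² + 4n + 2)/((n+1)² + 4(n+1) + 2)] · 7/9 → 7/9.
Writing y = (w − 8)², the series in y has radius 9/7, so |w − 8| < √(9/7) and R = 3√7/7.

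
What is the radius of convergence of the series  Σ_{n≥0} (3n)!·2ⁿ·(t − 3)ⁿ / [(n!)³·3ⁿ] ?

Ratio test: |a_{n+1}/a_n| = (3n+1)·(3n+2)·(3n+3)/(n+1)³ · 2/3 → 18 as n → ∞.
Hence the series converges for |t − 3| < 1/(18) = 1/18, so the radius of convergence is 1/18.

R = 1/18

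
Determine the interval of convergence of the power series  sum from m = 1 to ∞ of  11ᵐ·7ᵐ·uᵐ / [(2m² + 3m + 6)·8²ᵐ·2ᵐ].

[-128/77, 128/77]

Ratio test: |a_{m+1}/a_m| = [(2m² + 3m + 6)/(2(m+1)² + 3(m+1) + 6)] · 11·7/(64·2) → 77/128 as m → ∞.
Convergence for |u| · 77/128 < 1, i.e. |u| < 128/77. So R = 128/77.
Endpoint u = 128/77: the terms are on the order of 1/m², so the series converges absolutely by comparison with the p-series (p = 2 > 1).
Check u = -128/77: absolute convergence follows by limit comparison with Σ 1/m².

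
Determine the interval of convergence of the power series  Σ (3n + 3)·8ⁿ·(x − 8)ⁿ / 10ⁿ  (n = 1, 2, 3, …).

Apply the ratio test: |a_{n+1}| / |a_n| = [(3(n+1) + 3)/(3n + 3)] · 8/10, which tends to 4/5 as n → ∞.
Thus R = 1/(4/5) = 5/4.
At x = 37/4: the n-th term does not approach 0; divergence by the term test.
Check x = 27/4: the n-th term does not approach 0; divergence by the term test.

(27/4, 37/4)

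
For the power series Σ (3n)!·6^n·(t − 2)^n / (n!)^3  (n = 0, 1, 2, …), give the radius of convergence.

The ratio of consecutive coefficients is (3n+1)·(3n+2)·(3n+3)/(n+1)³ · 6 → 162.
Hence the series converges for |t − 2| < 1/(162) = 1/162, so the radius of convergence is 1/162.

R = 1/162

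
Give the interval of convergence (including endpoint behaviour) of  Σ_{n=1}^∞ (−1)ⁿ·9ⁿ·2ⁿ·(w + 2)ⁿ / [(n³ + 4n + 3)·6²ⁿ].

[-4, 0]

The ratio of consecutive coefficients is [(n³ + 4n + 3)/((n+1)³ + 4(n+1) + 3)] · 9·2/36 → 1/2.
Convergence for |w + 2| · 1/2 < 1, i.e. |w + 2| < 2. So R = 2.
Endpoint w = 0: absolute convergence follows by limit comparison with Σ 1/n³.
When w = -4, the series is dominated by a constant times Σ 1/n³, which converges (p = 3 > 1).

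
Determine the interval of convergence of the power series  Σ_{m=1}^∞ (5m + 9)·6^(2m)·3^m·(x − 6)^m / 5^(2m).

(623/108, 673/108)

Ratio test: |a_{m+1}/a_m| = [(5(m+1) + 9)/(5m + 9)] · 36·3/25 → 108/25 as m → ∞.
Hence the series converges for |x − 6| < 1/(108/25) = 25/108, so the radius of convergence is 25/108.
Endpoint x = 673/108: the terms have absolute value of order m, which does not tend to 0, so the series diverges by the divergence test.
Check x = 623/108: the terms have absolute value of order m, which does not tend to 0, so the series diverges by the divergence test.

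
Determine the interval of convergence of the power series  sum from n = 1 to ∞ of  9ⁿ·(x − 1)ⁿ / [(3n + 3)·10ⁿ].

[-1/9, 19/9)

By the ratio test, |a_{n+1}/a_n| = [(3n + 3)/(3(n+1) + 3)] · 9/10 → 9/10.
The series converges when 9/10 · |x − 1| < 1, giving R = 10/9.
Endpoint x = 19/9: the terms are asymptotic to a nonzero constant times 1/n, so the series diverges by limit comparison with Σ 1/n.
Endpoint x = -1/9: convergence follows from the alternating series test (terms decrease monotonically to 0).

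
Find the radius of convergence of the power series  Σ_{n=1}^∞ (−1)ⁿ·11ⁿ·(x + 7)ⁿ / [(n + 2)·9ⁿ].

By the ratio test, |a_{n+1}/a_n| = [(n + 2)/((n+1) + 2)] · 11/9 → 11/9.
Thus R = 1/(11/9) = 9/11.

R = 9/11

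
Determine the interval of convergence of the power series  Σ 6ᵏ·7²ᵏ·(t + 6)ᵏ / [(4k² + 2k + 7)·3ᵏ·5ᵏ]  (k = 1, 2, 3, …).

[-593/98, -583/98]

Apply the ratio test: |a_{k+1}| / |a_k| = [(4k² + 2k + 7)/(4(k+1)² + 2(k+1) + 7)] · 6·49/(3·5), which tends to 98/5 as k → ∞.
The series converges when 98/5 · |t + 6| < 1, giving R = 5/98.
When t = -583/98, absolute convergence follows by limit comparison with Σ 1/k².
Endpoint t = -593/98: the terms are on the order of 1/k², so the series converges absolutely by comparison with the p-series (p = 2 > 1).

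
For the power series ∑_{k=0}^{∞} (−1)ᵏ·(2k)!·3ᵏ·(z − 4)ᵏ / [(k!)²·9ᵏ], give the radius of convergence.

Apply the ratio test: |a_{k+1}| / |a_k| = (2k+1)·(2k+2)/(k+1)² · 3/9, which tends to 4/3 as k → ∞.
Thus R = 1/(4/3) = 3/4.

R = 3/4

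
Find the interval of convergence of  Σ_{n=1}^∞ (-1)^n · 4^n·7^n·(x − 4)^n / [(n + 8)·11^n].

(101/28, 123/28]

By the ratio test, |a_{n+1}/a_n| = [(n + 8)/((n+1) + 8)] · 4·7/11 → 28/11.
The series converges when 28/11 · |x − 4| < 1, giving R = 11/28.
Endpoint x = 123/28: an alternating series whose terms decrease to 0 in absolute value, so it converges by the Leibniz criterion.
When x = 101/28, comparison with the harmonic series Σ 1/n shows the series diverges.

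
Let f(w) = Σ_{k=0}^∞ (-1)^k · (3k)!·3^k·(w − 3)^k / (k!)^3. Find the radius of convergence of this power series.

Apply the ratio test: |a_{k+1}| / |a_k| = (3k+1)·(3k+2)·(3k+3)/(k+1)³ · 3, which tends to 81 as k → ∞.
The series converges when 81 · |w − 3| < 1, giving R = 1/81.

R = 1/81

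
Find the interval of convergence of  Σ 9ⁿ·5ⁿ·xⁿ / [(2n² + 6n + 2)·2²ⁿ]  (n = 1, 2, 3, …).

Ratio test: |a_{n+1}/a_n| = [(2n² + 6n + 2)/(2(n+1)² + 6(n+1) + 2)] · 9·5/4 → 45/4 as n → ∞.
Convergence for |x| · 45/4 < 1, i.e. |x| < 4/45. So R = 4/45.
Endpoint x = 4/45: absolute convergence follows by limit comparison with Σ 1/n².
At x = -4/45: absolute convergence follows by limit comparison with Σ 1/n².

[-4/45, 4/45]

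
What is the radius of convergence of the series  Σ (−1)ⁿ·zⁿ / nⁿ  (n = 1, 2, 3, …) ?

Applying the root test, |a_n|^(1/n) = 1/n → 0.
Since the n-th root of |a_n| tends to 0, the series converges for all real z; R = ∞.

R = ∞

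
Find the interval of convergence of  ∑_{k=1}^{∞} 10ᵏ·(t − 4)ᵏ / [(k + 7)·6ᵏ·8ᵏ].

[-4/5, 44/5)

Apply the ratio test: |a_{k+1}| / |a_k| = [(k + 7)/((k+1) + 7)] · 10/(6·8), which tends to 5/24 as k → ∞.
Thus R = 1/(5/24) = 24/5.
Check t = 44/5: the terms behave like c/k; limit comparison with the harmonic series gives divergence.
When t = -4/5, the terms alternate in sign and decrease monotonically to 0 in absolute value (size ~ c/k), so the alternating series test gives convergence.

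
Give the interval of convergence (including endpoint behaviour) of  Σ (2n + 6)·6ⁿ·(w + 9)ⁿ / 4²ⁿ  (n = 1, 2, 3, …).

Apply the ratio test: |a_{n+1}| / |a_n| = [(2(n+1) + 6)/(2n + 6)] · 6/16, which tends to 3/8 as n → ∞.
Convergence for |w + 9| · 3/8 < 1, i.e. |w + 9| < 8/3. So R = 8/3.
At w = -19/3: the terms have absolute value of order n, which does not tend to 0, so the series diverges by the divergence test.
At w = -35/3: the n-th term does not approach 0; divergence by the term test.

(-35/3, -19/3)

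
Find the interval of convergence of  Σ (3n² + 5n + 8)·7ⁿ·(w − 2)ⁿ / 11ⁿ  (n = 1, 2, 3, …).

(3/7, 25/7)

Ratio test: |a_{n+1}/a_n| = [(3(n+1)² + 5(n+1) + 8)/(3n² + 5n + 8)] · 7/11 → 7/11 as n → ∞.
Convergence for |w − 2| · 7/11 < 1, i.e. |w − 2| < 11/7. So R = 11/7.
Check w = 25/7: the n-th term does not approach 0; divergence by the term test.
Endpoint w = 3/7: the terms do not tend to 0, so the series diverges.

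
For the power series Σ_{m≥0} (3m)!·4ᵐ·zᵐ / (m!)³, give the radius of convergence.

Apply the ratio test: |a_{m+1}| / |a_m| = (3m+1)·(3m+2)·(3m+3)/(m+1)³ · 4, which tends to 108 as m → ∞.
Thus R = 1/(108) = 1/108.

R = 1/108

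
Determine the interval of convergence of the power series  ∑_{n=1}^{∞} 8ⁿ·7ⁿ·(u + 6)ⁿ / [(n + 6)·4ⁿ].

[-85/14, -83/14)

The ratio of consecutive coefficients is [(n + 6)/((n+1) + 6)] · 8·7/4 → 14.
Thus R = 1/(14) = 1/14.
At u = -83/14: comparison with the harmonic series Σ 1/n shows the series diverges.
When u = -85/14, the terms alternate in sign and decrease monotonically to 0 in absolute value (size ~ c/n), so the alternating series test gives convergence.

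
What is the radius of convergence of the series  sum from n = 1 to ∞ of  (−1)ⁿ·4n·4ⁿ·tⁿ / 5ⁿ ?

R = 5/4

Ratio test: |a_{n+1}/a_n| = [4(n+1)/4n] · 4/5 → 4/5 as n → ∞.
Convergence for |t| · 4/5 < 1, i.e. |t| < 5/4. So R = 5/4.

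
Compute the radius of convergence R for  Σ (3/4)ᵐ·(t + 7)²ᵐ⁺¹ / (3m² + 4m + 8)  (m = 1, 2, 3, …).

R = 2√3/3

By the ratio test, |a_{m+1}/a_m| = [(3m² + 4m + 8)/(3(m+1)² + 4(m+1) + 8)] · 3/4 → 3/4.
Since the exponent of (t + 7) increases by 2 each term, convergence requires |t + 7|² < 4/3, hence R = 2√3/3.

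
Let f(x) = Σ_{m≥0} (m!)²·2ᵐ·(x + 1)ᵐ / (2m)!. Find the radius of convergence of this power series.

The ratio of consecutive coefficients is (m+1)²/[(2m+1)·(2m+2)] · 2 → 1/2.
Convergence for |x + 1| · 1/2 < 1, i.e. |x + 1| < 2. So R = 2.

R = 2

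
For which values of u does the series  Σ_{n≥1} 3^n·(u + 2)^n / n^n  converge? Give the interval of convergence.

(−∞, ∞)

Applying the root test, |a_n|^(1/n) = 3/n → 0.
The limit is 0 for every u, so R = ∞.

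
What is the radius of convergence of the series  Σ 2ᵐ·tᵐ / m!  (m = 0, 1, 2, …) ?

R = ∞

Ratio test: |a_{m+1}/a_m| = 2 · 1/(m+1) → 0 as m → ∞.
The ratio tends to 0 regardless of t, hence R = ∞.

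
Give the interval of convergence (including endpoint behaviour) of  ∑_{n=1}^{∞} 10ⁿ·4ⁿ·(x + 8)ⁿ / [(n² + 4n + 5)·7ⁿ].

Ratio test: |a_{n+1}/a_n| = [(n² + 4n + 5)/((n+1)² + 4(n+1) + 5)] · 10·4/7 → 40/7 as n → ∞.
The series converges when 40/7 · |x + 8| < 1, giving R = 7/40.
When x = -313/40, the terms are on the order of 1/n², so the series converges absolutely by comparison with the p-series (p = 2 > 1).
Endpoint x = -327/40: absolute convergence follows by limit comparison with Σ 1/n².

[-327/40, -313/40]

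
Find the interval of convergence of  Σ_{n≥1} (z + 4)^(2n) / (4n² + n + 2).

Apply the ratio test: |a_{n+1}| / |a_n| = (4n² + n + 2)/(4(n+1)² + (n+1) + 2), which tends to 1 as n → ∞.
Writing y = (z + 4)², the series in y has radius 1, so |z + 4| < √(1) = 1 and R = 1.
At z = -3: the terms are on the order of 1/n², so the series converges absolutely by comparison with the p-series (p = 2 > 1).
Check z = -5: the terms are on the order of 1/n², so the series converges absolutely by comparison with the p-series (p = 2 > 1).

[-5, -3]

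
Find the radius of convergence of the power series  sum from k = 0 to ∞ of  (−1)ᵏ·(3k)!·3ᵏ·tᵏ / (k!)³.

R = 1/81

Apply the ratio test: |a_{k+1}| / |a_k| = (3k+1)·(3k+2)·(3k+3)/(k+1)³ · 3, which tends to 81 as k → ∞.
The series converges when 81 · |t| < 1, giving R = 1/81.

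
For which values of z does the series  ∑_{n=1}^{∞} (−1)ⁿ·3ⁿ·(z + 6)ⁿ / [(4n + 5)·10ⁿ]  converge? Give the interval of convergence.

(-28/3, -8/3]

Apply the ratio test: |a_{n+1}| / |a_n| = [(4n + 5)/(4(n+1) + 5)] · 3/10, which tends to 3/10 as n → ∞.
Hence the series converges for |z + 6| < 1/(3/10) = 10/3, so the radius of convergence is 10/3.
Check z = -8/3: an alternating series whose terms decrease to 0 in absolute value, so it converges by the Leibniz criterion.
When z = -28/3, the terms behave like c/n; limit comparison with the harmonic series gives divergence.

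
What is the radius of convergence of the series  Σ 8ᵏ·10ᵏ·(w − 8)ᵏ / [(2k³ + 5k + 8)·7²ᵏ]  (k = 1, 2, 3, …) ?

R = 49/80

By the ratio test, |a_{k+1}/a_k| = [(2k³ + 5k + 8)/(2(k+1)³ + 5(k+1) + 8)] · 8·10/49 → 80/49.
The series converges when 80/49 · |w − 8| < 1, giving R = 49/80.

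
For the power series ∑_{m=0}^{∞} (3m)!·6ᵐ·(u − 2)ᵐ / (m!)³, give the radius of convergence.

R = 1/162

By the ratio test, |a_{m+1}/a_m| = (3m+1)·(3m+2)·(3m+3)/(m+1)³ · 6 → 162.
Convergence for |u − 2| · 162 < 1, i.e. |u − 2| < 1/162. So R = 1/162.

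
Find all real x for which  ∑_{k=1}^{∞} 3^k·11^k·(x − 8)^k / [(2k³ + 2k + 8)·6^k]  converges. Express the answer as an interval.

[86/11, 90/11]

By the ratio test, |a_{k+1}/a_k| = [(2k³ + 2k + 8)/(2(k+1)³ + 2(k+1) + 8)] · 3·11/6 → 11/2.
The series converges when 11/2 · |x − 8| < 1, giving R = 2/11.
When x = 90/11, the series is dominated by a constant times Σ 1/k³, which converges (p = 3 > 1).
Endpoint x = 86/11: absolute convergence follows by limit comparison with Σ 1/k³.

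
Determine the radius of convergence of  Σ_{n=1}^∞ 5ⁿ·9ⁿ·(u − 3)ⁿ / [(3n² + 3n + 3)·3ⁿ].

R = 1/15

Ratio test: |a_{n+1}/a_n| = [(3n² + 3n + 3)/(3(n+1)² + 3(n+1) + 3)] · 5·9/3 → 15 as n → ∞.
The series converges when 15 · |u − 3| < 1, giving R = 1/15.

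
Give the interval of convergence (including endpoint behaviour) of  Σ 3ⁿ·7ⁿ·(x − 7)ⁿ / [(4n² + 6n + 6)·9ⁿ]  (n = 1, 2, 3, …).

[46/7, 52/7]

By the ratio test, |a_{n+1}/a_n| = [(4n² + 6n + 6)/(4(n+1)² + 6(n+1) + 6)] · 3·7/9 → 7/3.
Convergence for |x − 7| · 7/3 < 1, i.e. |x − 7| < 3/7. So R = 3/7.
Endpoint x = 52/7: the series is dominated by a constant times Σ 1/n², which converges (p = 2 > 1).
Endpoint x = 46/7: the terms are on the order of 1/n², so the series converges absolutely by comparison with the p-series (p = 2 > 1).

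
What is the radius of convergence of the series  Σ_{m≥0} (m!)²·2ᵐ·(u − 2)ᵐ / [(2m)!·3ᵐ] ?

R = 6

Ratio test: |a_{m+1}/a_m| = (m+1)²/[(2m+1)·(2m+2)] · 2/3 → 1/6 as m → ∞.
Hence the series converges for |u − 2| < 1/(1/6) = 6, so the radius of convergence is 6.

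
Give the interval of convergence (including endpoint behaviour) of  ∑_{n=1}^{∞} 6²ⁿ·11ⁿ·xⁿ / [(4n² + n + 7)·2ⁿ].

Ratio test: |a_{n+1}/a_n| = [(4n² + n + 7)/(4(n+1)² + (n+1) + 7)] · 36·11/2 → 198 as n → ∞.
The series converges when 198 · |x| < 1, giving R = 1/198.
When x = 1/198, the series is dominated by a constant times Σ 1/n², which converges (p = 2 > 1).
When x = -1/198, absolute convergence follows by limit comparison with Σ 1/n².

[-1/198, 1/198]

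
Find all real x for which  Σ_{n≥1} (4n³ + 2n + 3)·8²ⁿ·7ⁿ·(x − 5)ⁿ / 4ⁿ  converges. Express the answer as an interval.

The ratio of consecutive coefficients is [(4(n+1)³ + 2(n+1) + 3)/(4n³ + 2n + 3)] · 64·7/4 → 112.
Convergence for |x − 5| · 112 < 1, i.e. |x − 5| < 1/112. So R = 1/112.
At x = 561/112: the terms do not tend to 0, so the series diverges.
Check x = 559/112: the n-th term does not approach 0; divergence by the term test.

(559/112, 561/112)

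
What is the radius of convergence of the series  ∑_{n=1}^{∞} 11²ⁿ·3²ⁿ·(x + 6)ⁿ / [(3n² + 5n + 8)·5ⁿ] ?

By the ratio test, |a_{n+1}/a_n| = [(3n² + 5n + 8)/(3(n+1)² + 5(n+1) + 8)] · 121·9/5 → 1089/5.
Convergence for |x + 6| · 1089/5 < 1, i.e. |x + 6| < 5/1089. So R = 5/1089.

R = 5/1089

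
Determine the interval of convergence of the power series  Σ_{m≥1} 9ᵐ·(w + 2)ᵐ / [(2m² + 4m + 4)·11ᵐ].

[-29/9, -7/9]

Ratio test: |a_{m+1}/a_m| = [(2m² + 4m + 4)/(2(m+1)² + 4(m+1) + 4)] · 9/11 → 9/11 as m → ∞.
Thus R = 1/(9/11) = 11/9.
Check w = -7/9: the series is dominated by a constant times Σ 1/m², which converges (p = 2 > 1).
At w = -29/9: the terms are on the order of 1/m², so the series converges absolutely by comparison with the p-series (p = 2 > 1).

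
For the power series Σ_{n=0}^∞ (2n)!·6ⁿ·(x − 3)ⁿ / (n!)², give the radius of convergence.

R = 1/24

The ratio of consecutive coefficients is (2n+1)·(2n+2)/(n+1)² · 6 → 24.
The series converges when 24 · |x − 3| < 1, giving R = 1/24.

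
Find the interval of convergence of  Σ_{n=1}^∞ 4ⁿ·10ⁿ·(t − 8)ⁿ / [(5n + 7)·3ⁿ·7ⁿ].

Ratio test: |a_{n+1}/a_n| = [(5n + 7)/(5(n+1) + 7)] · 4·10/(3·7) → 40/21 as n → ∞.
Thus R = 1/(40/21) = 21/40.
Endpoint t = 341/40: comparison with the harmonic series Σ 1/n shows the series diverges.
Endpoint t = 299/40: the terms alternate in sign and decrease monotonically to 0 in absolute value (size ~ c/n), so the alternating series test gives convergence.

[299/40, 341/40)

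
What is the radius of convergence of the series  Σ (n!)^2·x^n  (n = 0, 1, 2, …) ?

Ratio test: |a_{n+1}/a_n| = (n+1)² → ∞ as n → ∞.
Since the ratio → ∞, the series diverges for every x ≠ 0, and R = 0.

R = 0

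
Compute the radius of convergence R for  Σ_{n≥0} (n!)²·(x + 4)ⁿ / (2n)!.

Ratio test: |a_{n+1}/a_n| = (n+1)²/[(2n+1)·(2n+2)] → 1/4 as n → ∞.
Convergence for |x + 4| · 1/4 < 1, i.e. |x + 4| < 4. So R = 4.

R = 4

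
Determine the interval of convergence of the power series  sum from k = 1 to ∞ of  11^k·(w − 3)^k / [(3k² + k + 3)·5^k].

[28/11, 38/11]

The ratio of consecutive coefficients is [(3k² + k + 3)/(3(k+1)² + (k+1) + 3)] · 11/5 → 11/5.
Convergence for |w − 3| · 11/5 < 1, i.e. |w − 3| < 5/11. So R = 5/11.
When w = 38/11, absolute convergence follows by limit comparison with Σ 1/k².
At w = 28/11: absolute convergence follows by limit comparison with Σ 1/k².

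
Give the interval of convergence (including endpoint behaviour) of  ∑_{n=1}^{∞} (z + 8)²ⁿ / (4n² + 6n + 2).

Ratio test: |a_{n+1}/a_n| = (4n² + 6n + 2)/(4(n+1)² + 6(n+1) + 2) → 1 as n → ∞.
Successive powers of (z + 8) differ by 2, so the series converges when |z + 8|² · 1 < 1, i.e. |z + 8| < √(1) = 1. So R = 1.
Endpoint z = -7: the terms are on the order of 1/n², so the series converges absolutely by comparison with the p-series (p = 2 > 1).
Check z = -9: the series is dominated by a constant times Σ 1/n², which converges (p = 2 > 1).

[-9, -7]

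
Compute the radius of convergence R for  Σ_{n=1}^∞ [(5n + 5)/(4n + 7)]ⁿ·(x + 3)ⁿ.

R = 4/5

Root test: |a_n|^(1/n) = (5n + 5)/(4n + 7) → 5/4.
Convergence for |x + 3| · 5/4 < 1, i.e. |x + 3| < 4/5. So R = 4/5.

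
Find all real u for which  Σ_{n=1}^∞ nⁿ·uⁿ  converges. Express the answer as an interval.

Applying the root test, |a_n|^(1/n) = n → ∞.
Since the n-th root of |a_n| is unbounded, the series converges only at u = 0; R = 0.

{0}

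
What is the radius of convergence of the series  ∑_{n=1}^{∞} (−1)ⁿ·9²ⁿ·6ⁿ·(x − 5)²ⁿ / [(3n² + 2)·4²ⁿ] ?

The ratio of consecutive coefficients is [(3n² + 2)/(3(n+1)² + 2)] · 81·6/16 → 243/8.
Since the exponent of (x − 5) increases by 2 each term, convergence requires |x − 5|² < 8/243, hence R = 2√6/27.

R = 2√6/27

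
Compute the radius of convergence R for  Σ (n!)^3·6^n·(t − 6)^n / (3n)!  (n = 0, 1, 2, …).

The ratio of consecutive coefficients is (n+1)³/[(3n+1)·(3n+2)·(3n+3)] · 6 → 2/9.
Hence the series converges for |t − 6| < 1/(2/9) = 9/2, so the radius of convergence is 9/2.

R = 9/2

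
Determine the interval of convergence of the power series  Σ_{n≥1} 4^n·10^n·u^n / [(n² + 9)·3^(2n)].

[-9/40, 9/40]

By the ratio test, |a_{n+1}/a_n| = [(n² + 9)/((n+1)² + 9)] · 4·10/9 → 40/9.
Convergence for |u| · 40/9 < 1, i.e. |u| < 9/40. So R = 9/40.
Endpoint u = 9/40: the terms are on the order of 1/n², so the series converges absolutely by comparison with the p-series (p = 2 > 1).
Check u = -9/40: the series is dominated by a constant times Σ 1/n², which converges (p = 2 > 1).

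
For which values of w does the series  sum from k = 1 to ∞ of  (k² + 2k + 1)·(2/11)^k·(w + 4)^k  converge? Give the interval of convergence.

By the ratio test, |a_{k+1}/a_k| = [((k+1)² + 2(k+1) + 1)/(k² + 2k + 1)] · 2/11 → 2/11.
Convergence for |w + 4| · 2/11 < 1, i.e. |w + 4| < 11/2. So R = 11/2.
Check w = 3/2: the terms do not tend to 0, so the series diverges.
Check w = -19/2: the terms do not tend to 0, so the series diverges.

(-19/2, 3/2)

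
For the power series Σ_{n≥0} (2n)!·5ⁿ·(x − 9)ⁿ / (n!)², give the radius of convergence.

R = 1/20

The ratio of consecutive coefficients is (2n+1)·(2n+2)/(n+1)² · 5 → 20.
The series converges when 20 · |x − 9| < 1, giving R = 1/20.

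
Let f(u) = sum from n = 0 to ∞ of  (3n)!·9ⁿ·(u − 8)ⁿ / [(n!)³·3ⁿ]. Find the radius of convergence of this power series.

R = 1/81

Ratio test: |a_{n+1}/a_n| = (3n+1)·(3n+2)·(3n+3)/(n+1)³ · 9/3 → 81 as n → ∞.
Convergence for |u − 8| · 81 < 1, i.e. |u − 8| < 1/81. So R = 1/81.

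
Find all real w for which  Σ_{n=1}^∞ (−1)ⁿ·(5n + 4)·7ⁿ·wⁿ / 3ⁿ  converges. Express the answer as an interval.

Apply the ratio test: |a_{n+1}| / |a_n| = [(5(n+1) + 4)/(5n + 4)] · 7/3, which tends to 7/3 as n → ∞.
Convergence for |w| · 7/3 < 1, i.e. |w| < 3/7. So R = 3/7.
When w = 3/7, the terms have absolute value of order n, which does not tend to 0, so the series diverges by the divergence test.
When w = -3/7, the terms do not tend to 0, so the series diverges.

(-3/7, 3/7)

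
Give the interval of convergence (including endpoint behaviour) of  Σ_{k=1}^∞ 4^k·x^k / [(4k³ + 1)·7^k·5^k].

[-35/4, 35/4]

The ratio of consecutive coefficients is [(4k³ + 1)/(4(k+1)³ + 1)] · 4/(7·5) → 4/35.
Hence the series converges for |x| < 1/(4/35) = 35/4, so the radius of convergence is 35/4.
Endpoint x = 35/4: the series is dominated by a constant times Σ 1/k³, which converges (p = 3 > 1).
When x = -35/4, the terms are on the order of 1/k³, so the series converges absolutely by comparison with the p-series (p = 3 > 1).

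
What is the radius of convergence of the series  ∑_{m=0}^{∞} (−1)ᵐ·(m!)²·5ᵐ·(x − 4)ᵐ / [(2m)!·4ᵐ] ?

R = 16/5

Ratio test: |a_{m+1}/a_m| = (m+1)²/[(2m+1)·(2m+2)] · 5/4 → 5/16 as m → ∞.
Hence the series converges for |x − 4| < 1/(5/16) = 16/5, so the radius of convergence is 16/5.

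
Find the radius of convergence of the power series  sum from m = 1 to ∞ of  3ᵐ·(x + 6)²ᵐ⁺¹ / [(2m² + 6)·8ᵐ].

The ratio of consecutive coefficients is [(2m² + 6)/(2(m+1)² + 6)] · 3/8 → 3/8.
Successive powers of (x + 6) differ by 2, so the series converges when |x + 6|² · 3/8 < 1, i.e. |x + 6| < √(8/3). So R = 2√6/3.

R = 2√6/3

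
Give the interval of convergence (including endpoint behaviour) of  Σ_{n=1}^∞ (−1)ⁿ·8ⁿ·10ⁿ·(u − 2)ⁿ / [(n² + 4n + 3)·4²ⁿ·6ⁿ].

By the ratio test, |a_{n+1}/a_n| = [(n² + 4n + 3)/((n+1)² + 4(n+1) + 3)] · 8·10/(16·6) → 5/6.
Convergence for |u − 2| · 5/6 < 1, i.e. |u − 2| < 6/5. So R = 6/5.
Endpoint u = 16/5: absolute convergence follows by limit comparison with Σ 1/n².
Check u = 4/5: the series is dominated by a constant times Σ 1/n², which converges (p = 2 > 1).

[4/5, 16/5]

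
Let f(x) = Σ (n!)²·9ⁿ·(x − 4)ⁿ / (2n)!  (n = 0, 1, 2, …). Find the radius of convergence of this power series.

R = 4/9

By the ratio test, |a_{n+1}/a_n| = (n+1)²/[(2n+1)·(2n+2)] · 9 → 9/4.
The series converges when 9/4 · |x − 4| < 1, giving R = 4/9.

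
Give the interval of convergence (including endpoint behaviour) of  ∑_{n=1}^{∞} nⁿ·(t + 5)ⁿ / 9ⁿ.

{-5}

Applying the root test, |a_n|^(1/n) = n/9 → ∞.
The root grows without bound, so R = 0 (convergence only at t = -5).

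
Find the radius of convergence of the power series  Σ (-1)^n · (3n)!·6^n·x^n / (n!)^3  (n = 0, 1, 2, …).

R = 1/162

Ratio test: |a_{n+1}/a_n| = (3n+1)·(3n+2)·(3n+3)/(n+1)³ · 6 → 162 as n → ∞.
The series converges when 162 · |x| < 1, giving R = 1/162.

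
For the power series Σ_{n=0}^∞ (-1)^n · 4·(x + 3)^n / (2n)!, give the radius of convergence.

R = ∞

The ratio of consecutive coefficients is 4/4 · 1/[(2n+1)·(2n+2)] → 0.
The ratio tends to 0 regardless of x, hence R = ∞.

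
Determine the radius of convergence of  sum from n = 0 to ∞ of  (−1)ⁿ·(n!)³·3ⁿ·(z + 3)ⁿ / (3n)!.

The ratio of consecutive coefficients is (n+1)³/[(3n+1)·(3n+2)·(3n+3)] · 3 → 1/9.
The series converges when 1/9 · |z + 3| < 1, giving R = 9.

R = 9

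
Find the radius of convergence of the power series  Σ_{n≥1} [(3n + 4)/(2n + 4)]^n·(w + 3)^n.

By the Cauchy root test, |a_n|^(1/n) = (3n + 4)/(2n + 4) → 3/2.
Hence the series converges for |w + 3| < 1/(3/2) = 2/3, so the radius of convergence is 2/3.

R = 2/3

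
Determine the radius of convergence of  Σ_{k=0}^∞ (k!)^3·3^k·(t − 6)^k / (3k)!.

By the ratio test, |a_{k+1}/a_k| = (k+1)³/[(3k+1)·(3k+2)·(3k+3)] · 3 → 1/9.
Hence the series converges for |t − 6| < 1/(1/9) = 9, so the radius of convergence is 9.

R = 9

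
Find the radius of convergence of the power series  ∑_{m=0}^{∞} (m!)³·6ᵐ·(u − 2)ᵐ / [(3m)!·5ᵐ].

Apply the ratio test: |a_{m+1}| / |a_m| = (m+1)³/[(3m+1)·(3m+2)·(3m+3)] · 6/5, which tends to 2/45 as m → ∞.
Thus R = 1/(2/45) = 45/2.

R = 45/2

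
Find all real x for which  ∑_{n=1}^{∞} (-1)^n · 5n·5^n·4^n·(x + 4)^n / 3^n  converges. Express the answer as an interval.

Apply the ratio test: |a_{n+1}| / |a_n| = [5(n+1)/5n] · 5·4/3, which tends to 20/3 as n → ∞.
Thus R = 1/(20/3) = 3/20.
When x = -77/20, the n-th term does not approach 0; divergence by the term test.
When x = -83/20, the terms do not tend to 0, so the series diverges.

(-83/20, -77/20)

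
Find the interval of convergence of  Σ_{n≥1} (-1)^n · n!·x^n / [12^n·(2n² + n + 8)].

By the ratio test, |a_{n+1}/a_n| = (n+1) · 1/12 · (2n² + n + 8)/(2(n+1)² + (n+1) + 8) → ∞.
The ratio grows without bound, so the series diverges whenever x ≠ 0; it converges only at x = 0. R = 0.

{0}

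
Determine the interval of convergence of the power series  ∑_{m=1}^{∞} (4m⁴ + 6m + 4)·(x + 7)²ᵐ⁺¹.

(-8, -6)

By the ratio test, |a_{m+1}/a_m| = (4(m+1)⁴ + 6(m+1) + 4)/(4m⁴ + 6m + 4) → 1.
Since the exponent of (x + 7) increases by 2 each term, convergence requires |x + 7|² < 1, hence R = 1.
At x = -6: the terms have absolute value of order m⁴, which does not tend to 0, so the series diverges by the divergence test.
Check x = -8: the m-th term does not approach 0; divergence by the term test.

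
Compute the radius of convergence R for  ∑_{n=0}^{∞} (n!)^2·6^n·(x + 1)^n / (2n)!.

R = 2/3

Apply the ratio test: |a_{n+1}| / |a_n| = (n+1)²/[(2n+1)·(2n+2)] · 6, which tends to 3/2 as n → ∞.
The series converges when 3/2 · |x + 1| < 1, giving R = 2/3.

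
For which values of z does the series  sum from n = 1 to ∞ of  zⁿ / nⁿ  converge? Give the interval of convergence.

(−∞, ∞)

Applying the root test, |a_n|^(1/n) = 1/n → 0.
The limit is 0 for every z, so R = ∞.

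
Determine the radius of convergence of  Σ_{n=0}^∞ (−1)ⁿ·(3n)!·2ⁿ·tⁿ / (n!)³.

R = 1/54

Apply the ratio test: |a_{n+1}| / |a_n| = (3n+1)·(3n+2)·(3n+3)/(n+1)³ · 2, which tends to 54 as n → ∞.
Convergence for |t| · 54 < 1, i.e. |t| < 1/54. So R = 1/54.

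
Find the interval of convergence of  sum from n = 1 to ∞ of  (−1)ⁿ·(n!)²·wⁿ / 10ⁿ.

{0}

Apply the ratio test: |a_{n+1}| / |a_n| = (n+1)² · 1/10, which tends to ∞ as n → ∞.
The ratio grows without bound, so the series diverges whenever w ≠ 0; it converges only at w = 0. R = 0.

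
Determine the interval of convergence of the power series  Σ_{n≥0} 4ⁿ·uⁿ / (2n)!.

By the ratio test, |a_{n+1}/a_n| = 4 · 1/[(2n+1)·(2n+2)] → 0.
The limit is 0, so the series converges for all u; R = ∞.

(−∞, ∞)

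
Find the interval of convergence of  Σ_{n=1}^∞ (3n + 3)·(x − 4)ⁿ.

Apply the ratio test: |a_{n+1}| / |a_n| = (3(n+1) + 3)/(3n + 3), which tends to 1 as n → ∞.
So the series converges when |x − 4| < 1 and diverges when |x − 4| > 1; R = 1.
Endpoint x = 5: the terms do not tend to 0, so the series diverges.
Check x = 3: the terms do not tend to 0, so the series diverges.

(3, 5)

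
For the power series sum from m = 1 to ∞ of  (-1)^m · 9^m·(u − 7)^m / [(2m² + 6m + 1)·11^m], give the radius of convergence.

The ratio of consecutive coefficients is [(2m² + 6m + 1)/(2(m+1)² + 6(m+1) + 1)] · 9/11 → 9/11.
The series converges when 9/11 · |u − 7| < 1, giving R = 11/9.

R = 11/9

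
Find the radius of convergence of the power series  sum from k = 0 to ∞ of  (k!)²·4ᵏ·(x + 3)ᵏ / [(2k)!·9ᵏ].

R = 9

Apply the ratio test: |a_{k+1}| / |a_k| = (k+1)²/[(2k+1)·(2k+2)] · 4/9, which tends to 1/9 as k → ∞.
Convergence for |x + 3| · 1/9 < 1, i.e. |x + 3| < 9. So R = 9.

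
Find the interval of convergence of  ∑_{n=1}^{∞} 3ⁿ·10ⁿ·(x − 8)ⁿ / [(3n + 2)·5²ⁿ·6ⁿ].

[3, 13)

By the ratio test, |a_{n+1}/a_n| = [(3n + 2)/(3(n+1) + 2)] · 3·10/(25·6) → 1/5.
Thus R = 1/(1/5) = 5.
When x = 13, comparison with the harmonic series Σ 1/n shows the series diverges.
Endpoint x = 3: an alternating series whose terms decrease to 0 in absolute value, so it converges by the Leibniz criterion.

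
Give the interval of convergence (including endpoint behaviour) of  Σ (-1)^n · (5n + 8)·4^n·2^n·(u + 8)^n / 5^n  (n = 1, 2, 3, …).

(-69/8, -59/8)

By the ratio test, |a_{n+1}/a_n| = [(5(n+1) + 8)/(5n + 8)] · 4·2/5 → 8/5.
Thus R = 1/(8/5) = 5/8.
Check u = -59/8: the n-th term does not approach 0; divergence by the term test.
When u = -69/8, the n-th term does not approach 0; divergence by the term test.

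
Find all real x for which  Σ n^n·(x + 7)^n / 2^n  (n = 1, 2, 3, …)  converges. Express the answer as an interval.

Applying the root test, |a_n|^(1/n) = n/2 → ∞.
Since the n-th root of |a_n| is unbounded, the series converges only at x = -7; R = 0.

{-7}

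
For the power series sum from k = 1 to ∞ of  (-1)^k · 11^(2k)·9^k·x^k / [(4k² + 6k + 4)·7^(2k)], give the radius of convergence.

R = 49/1089

By the ratio test, |a_{k+1}/a_k| = [(4k² + 6k + 4)/(4(k+1)² + 6(k+1) + 4)] · 121·9/49 → 1089/49.
Hence the series converges for |x| < 1/(1089/49) = 49/1089, so the radius of convergence is 49/1089.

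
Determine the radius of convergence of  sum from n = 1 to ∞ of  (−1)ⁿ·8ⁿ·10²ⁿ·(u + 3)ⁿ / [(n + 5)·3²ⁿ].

R = 9/800

The ratio of consecutive coefficients is [(n + 5)/((n+1) + 5)] · 8·100/9 → 800/9.
Convergence for |u + 3| · 800/9 < 1, i.e. |u + 3| < 9/800. So R = 9/800.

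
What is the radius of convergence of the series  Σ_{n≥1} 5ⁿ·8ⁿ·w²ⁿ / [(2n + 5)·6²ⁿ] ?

R = 3√10/10

By the ratio test, |a_{n+1}/a_n| = [(2n + 5)/(2(n+1) + 5)] · 5·8/36 → 10/9.
Successive powers of w differ by 2, so the series converges when |w|² · 10/9 < 1, i.e. |w| < √(9/10). So R = 3√10/10.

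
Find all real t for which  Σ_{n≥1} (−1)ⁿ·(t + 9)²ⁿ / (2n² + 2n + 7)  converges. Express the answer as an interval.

[-10, -8]

Apply the ratio test: |a_{n+1}| / |a_n| = (2n² + 2n + 7)/(2(n+1)² + 2(n+1) + 7), which tends to 1 as n → ∞.
Since the exponent of (t + 9) increases by 2 each term, convergence requires |t + 9|² < 1, hence R = 1.
Endpoint t = -8: the terms are on the order of 1/n², so the series converges absolutely by comparison with the p-series (p = 2 > 1).
When t = -10, absolute convergence follows by limit comparison with Σ 1/n².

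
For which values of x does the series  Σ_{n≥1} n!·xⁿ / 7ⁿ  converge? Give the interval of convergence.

Ratio test: |a_{n+1}/a_n| = (n+1) · 1/7 → ∞ as n → ∞.
Since the ratio → ∞, the series diverges for every x ≠ 0, and R = 0.

{0}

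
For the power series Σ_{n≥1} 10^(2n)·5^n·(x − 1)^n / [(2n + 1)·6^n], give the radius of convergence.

R = 3/250

By the ratio test, |a_{n+1}/a_n| = [(2n + 1)/(2(n+1) + 1)] · 100·5/6 → 250/3.
Thus R = 1/(250/3) = 3/250.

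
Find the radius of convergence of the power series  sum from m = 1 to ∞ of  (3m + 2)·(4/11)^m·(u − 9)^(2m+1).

Apply the ratio test: |a_{m+1}| / |a_m| = [(3(m+1) + 2)/(3m + 2)] · 4/11, which tends to 4/11 as m → ∞.
Successive powers of (u − 9) differ by 2, so the series converges when |u − 9|² · 4/11 < 1, i.e. |u − 9| < √(11/4). So R = √11/2.

R = √11/2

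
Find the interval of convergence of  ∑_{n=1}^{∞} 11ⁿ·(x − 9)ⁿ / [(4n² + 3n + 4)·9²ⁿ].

[18/11, 180/11]

Apply the ratio test: |a_{n+1}| / |a_n| = [(4n² + 3n + 4)/(4(n+1)² + 3(n+1) + 4)] · 11/81, which tends to 11/81 as n → ∞.
Thus R = 1/(11/81) = 81/11.
Endpoint x = 180/11: the series is dominated by a constant times Σ 1/n², which converges (p = 2 > 1).
Endpoint x = 18/11: absolute convergence follows by limit comparison with Σ 1/n².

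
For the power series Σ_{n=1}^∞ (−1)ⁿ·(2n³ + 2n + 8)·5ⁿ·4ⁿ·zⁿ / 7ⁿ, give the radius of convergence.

R = 7/20

By the ratio test, |a_{n+1}/a_n| = [(2(n+1)³ + 2(n+1) + 8)/(2n³ + 2n + 8)] · 5·4/7 → 20/7.
Hence the series converges for |z| < 1/(20/7) = 7/20, so the radius of convergence is 7/20.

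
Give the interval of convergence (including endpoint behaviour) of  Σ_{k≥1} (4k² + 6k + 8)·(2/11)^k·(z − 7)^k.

(3/2, 25/2)

The ratio of consecutive coefficients is [(4(k+1)² + 6(k+1) + 8)/(4k² + 6k + 8)] · 2/11 → 2/11.
Convergence for |z − 7| · 2/11 < 1, i.e. |z − 7| < 11/2. So R = 11/2.
Check z = 25/2: the terms have absolute value of order k², which does not tend to 0, so the series diverges by the divergence test.
At z = 3/2: the terms have absolute value of order k², which does not tend to 0, so the series diverges by the divergence test.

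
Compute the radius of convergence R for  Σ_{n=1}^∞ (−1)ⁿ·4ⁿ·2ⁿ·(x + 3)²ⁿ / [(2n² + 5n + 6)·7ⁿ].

R = √14/4

By the ratio test, |a_{n+1}/a_n| = [(2n² + 5n + 6)/(2(n+1)² + 5(n+1) + 6)] · 4·2/7 → 8/7.
Writing y = (x + 3)², the series in y has radius 7/8, so |x + 3| < √(7/8) and R = √14/4.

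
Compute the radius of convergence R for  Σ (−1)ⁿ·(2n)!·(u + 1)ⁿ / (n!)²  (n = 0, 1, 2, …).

R = 1/4

The ratio of consecutive coefficients is (2n+1)·(2n+2)/(n+1)² → 4.
Hence the series converges for |u + 1| < 1/(4) = 1/4, so the radius of convergence is 1/4.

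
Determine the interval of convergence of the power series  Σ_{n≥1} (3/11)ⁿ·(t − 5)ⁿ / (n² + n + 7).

Apply the ratio test: |a_{n+1}| / |a_n| = [(n² + n + 7)/((n+1)² + (n+1) + 7)] · 3/11, which tends to 3/11 as n → ∞.
The series converges when 3/11 · |t − 5| < 1, giving R = 11/3.
When t = 26/3, the terms are on the order of 1/n², so the series converges absolutely by comparison with the p-series (p = 2 > 1).
At t = 4/3: the series is dominated by a constant times Σ 1/n², which converges (p = 2 > 1).

[4/3, 26/3]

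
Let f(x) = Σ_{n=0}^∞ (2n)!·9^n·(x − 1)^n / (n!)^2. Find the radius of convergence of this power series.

R = 1/36

Ratio test: |a_{n+1}/a_n| = (2n+1)·(2n+2)/(n+1)² · 9 → 36 as n → ∞.
Hence the series converges for |x − 1| < 1/(36) = 1/36, so the radius of convergence is 1/36.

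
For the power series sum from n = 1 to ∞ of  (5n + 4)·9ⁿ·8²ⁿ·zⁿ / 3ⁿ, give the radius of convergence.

The ratio of consecutive coefficients is [(5(n+1) + 4)/(5n + 4)] · 9·64/3 → 192.
Thus R = 1/(192) = 1/192.

R = 1/192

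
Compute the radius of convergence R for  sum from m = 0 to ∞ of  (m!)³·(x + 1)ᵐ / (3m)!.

R = 27

Apply the ratio test: |a_{m+1}| / |a_m| = (m+1)³/[(3m+1)·(3m+2)·(3m+3)], which tends to 1/27 as m → ∞.
Hence the series converges for |x + 1| < 1/(1/27) = 27, so the radius of convergence is 27.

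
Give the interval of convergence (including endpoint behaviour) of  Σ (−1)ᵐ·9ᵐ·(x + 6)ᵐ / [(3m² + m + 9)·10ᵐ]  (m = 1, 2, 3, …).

By the ratio test, |a_{m+1}/a_m| = [(3m² + m + 9)/(3(m+1)² + (m+1) + 9)] · 9/10 → 9/10.
Convergence for |x + 6| · 9/10 < 1, i.e. |x + 6| < 10/9. So R = 10/9.
When x = -44/9, absolute convergence follows by limit comparison with Σ 1/m².
At x = -64/9: absolute convergence follows by limit comparison with Σ 1/m².

[-64/9, -44/9]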